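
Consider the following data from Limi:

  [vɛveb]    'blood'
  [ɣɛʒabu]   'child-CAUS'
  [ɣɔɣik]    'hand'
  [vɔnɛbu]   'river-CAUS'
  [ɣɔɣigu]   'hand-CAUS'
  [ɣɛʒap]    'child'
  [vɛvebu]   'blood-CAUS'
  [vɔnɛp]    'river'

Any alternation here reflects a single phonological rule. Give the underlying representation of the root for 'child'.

/ɣɛʒap/

'child' shows [b] ~ [p] at the end of the stem ([ɣɛʒabu] vs [ɣɛʒap]).
Compare 'blood', with invariant [b] in [vɛvebu] and [vɛveb]: an analysis with underlying /b/ and a rule producing [p] in isolation would wrongly predict alternation here too.
The underlying segment must be /p/; voiceless stops become voiced between vowels, yielding [b] there.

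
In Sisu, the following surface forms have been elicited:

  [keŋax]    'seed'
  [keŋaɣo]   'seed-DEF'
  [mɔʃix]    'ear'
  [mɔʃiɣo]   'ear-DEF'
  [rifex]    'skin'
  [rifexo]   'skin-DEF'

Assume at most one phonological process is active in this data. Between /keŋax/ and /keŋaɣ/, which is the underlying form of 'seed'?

/keŋaɣ/

The root 'seed' surfaces as [keŋax] and [keŋaɣo], with a stem-final [x] ~ [ɣ] alternation.
If /x/ were underlying and a rule turned it into [ɣ] before the DEF suffix, 'skin' would also alternate; but it has [x] in both [rifex] and [rifexo].
So /ɣ/ is underlying, and a rule of word-final obstruent devoicing — voiced obstruents become voiceless word-finally — gives [x].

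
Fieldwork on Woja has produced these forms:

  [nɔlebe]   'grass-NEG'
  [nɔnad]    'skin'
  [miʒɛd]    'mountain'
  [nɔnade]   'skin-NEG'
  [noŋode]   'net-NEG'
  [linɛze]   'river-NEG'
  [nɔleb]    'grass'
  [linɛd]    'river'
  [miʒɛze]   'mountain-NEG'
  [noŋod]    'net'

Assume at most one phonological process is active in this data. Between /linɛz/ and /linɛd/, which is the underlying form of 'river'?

The root 'river' surfaces as [linɛd] and [linɛze], with a stem-final [d] ~ [z] alternation.
If /d/ were underlying and a rule turned it into [z] before the NEG suffix, 'skin' would also alternate; but it has [d] in both [nɔnad] and [nɔnade].
So /z/ is underlying, and a rule of word-final hardening — voiced fricatives become stops word-finally — gives [d].

/linɛz/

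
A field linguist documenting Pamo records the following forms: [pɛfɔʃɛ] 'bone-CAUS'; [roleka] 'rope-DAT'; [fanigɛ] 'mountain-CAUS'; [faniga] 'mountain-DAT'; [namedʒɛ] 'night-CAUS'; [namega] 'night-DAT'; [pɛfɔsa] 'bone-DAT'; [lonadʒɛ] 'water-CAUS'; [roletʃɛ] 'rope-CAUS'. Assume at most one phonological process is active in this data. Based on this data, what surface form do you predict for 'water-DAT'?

The stem for 'night' ends in [dʒ] in [namedʒɛ] but [g] in [namega].
But 'mountain' keeps [g] in both environments ([fanigɛ], [faniga]), so there is no rule changing /g/ to [dʒ] before the CAUS suffix.
The alternation reflects depalatalization: palato-alveolar /tʃ/, /dʒ/ and /ʃ/ become [k], [g] and [s] when no front vowel follows. /dʒ/ is underlying.
The one attested form of 'water', [lonadʒɛ], shows underlying /lonadʒ/. Applying the same rule when no front vowel follows gives [lonaga].

[lonaga]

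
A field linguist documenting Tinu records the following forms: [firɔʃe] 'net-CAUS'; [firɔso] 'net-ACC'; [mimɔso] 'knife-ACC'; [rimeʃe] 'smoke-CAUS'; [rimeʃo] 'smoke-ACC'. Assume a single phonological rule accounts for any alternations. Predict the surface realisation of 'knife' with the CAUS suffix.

'net' shows [ʃ] ~ [s] at the end of the stem ([firɔʃe] vs [firɔso]).
The stem 'smoke' ([rimeʃe], [rimeʃo]) shows [ʃ] unchanged in both environments, so [ʃ] cannot be basic with [s] derived before the ACC suffix.
Therefore /s/ is basic and [ʃ] is derived by palatalization before a front vowel (/s/ becomes palato-alveolar [ʃ] before a front vowel).
From [mimɔso] the stem 'knife' is /mimɔs/; before a front vowel this yields [mimɔʃe].

[mimɔʃe]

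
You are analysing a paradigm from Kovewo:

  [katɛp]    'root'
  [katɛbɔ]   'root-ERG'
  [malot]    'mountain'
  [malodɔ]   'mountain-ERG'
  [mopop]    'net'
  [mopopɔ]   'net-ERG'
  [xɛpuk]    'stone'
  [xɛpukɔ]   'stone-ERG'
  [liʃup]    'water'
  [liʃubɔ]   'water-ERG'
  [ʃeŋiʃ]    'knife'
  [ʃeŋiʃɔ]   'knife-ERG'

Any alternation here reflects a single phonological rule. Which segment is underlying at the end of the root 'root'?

The stem for 'root' ends in [p] in [katɛp] but [b] in [katɛbɔ].
The stem 'net' ([mopop], [mopopɔ]) shows [p] unchanged in both environments, so [p] cannot be basic with [b] derived before the ERG suffix.
The underlying segment must be /b/; voiced obstruents become voiceless word-finally, yielding [p] there.

/b/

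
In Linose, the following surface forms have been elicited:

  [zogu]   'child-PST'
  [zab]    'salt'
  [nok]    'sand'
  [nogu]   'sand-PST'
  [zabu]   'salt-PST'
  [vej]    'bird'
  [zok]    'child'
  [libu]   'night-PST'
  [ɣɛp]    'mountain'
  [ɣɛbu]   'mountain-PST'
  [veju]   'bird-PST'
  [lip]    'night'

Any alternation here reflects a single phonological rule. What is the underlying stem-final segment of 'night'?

'night' shows [p] ~ [b] at the end of the stem ([lip] vs [libu]).
Compare 'salt', with invariant [b] in [zab] and [zabu]: an analysis with underlying /b/ and a rule producing [p] in isolation would wrongly predict alternation here too.
The alternation reflects intervocalic voicing: voiceless stops become voiced between vowels. /p/ is underlying.

/p/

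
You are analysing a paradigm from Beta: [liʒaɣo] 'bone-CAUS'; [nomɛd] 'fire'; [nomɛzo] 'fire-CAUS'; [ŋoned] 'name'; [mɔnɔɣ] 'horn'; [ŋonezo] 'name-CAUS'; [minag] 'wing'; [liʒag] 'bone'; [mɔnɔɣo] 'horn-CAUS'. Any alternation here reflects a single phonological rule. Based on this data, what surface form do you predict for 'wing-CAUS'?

The stem for 'bone' ends in [ɣ] in [liʒaɣo] but [g] in [liʒag].
Compare 'horn', with invariant [ɣ] in [mɔnɔɣo] and [mɔnɔɣ]: an analysis with underlying /ɣ/ and a rule producing [g] in isolation would wrongly predict alternation here too.
The underlying segment must be /g/; voiced stops become fricatives between vowels, yielding [ɣ] there.
From [minag] the stem 'wing' is /minag/; between vowels this yields [minaɣo].

[minaɣo]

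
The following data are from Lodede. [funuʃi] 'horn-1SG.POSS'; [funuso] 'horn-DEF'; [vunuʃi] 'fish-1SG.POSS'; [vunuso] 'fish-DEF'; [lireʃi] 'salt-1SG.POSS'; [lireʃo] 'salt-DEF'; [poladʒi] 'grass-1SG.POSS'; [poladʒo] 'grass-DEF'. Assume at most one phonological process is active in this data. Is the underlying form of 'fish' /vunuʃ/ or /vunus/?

/vunus/

'fish' shows [ʃ] ~ [s] at the end of the stem ([vunuʃi] vs [vunuso]).
But 'salt' keeps [ʃ] in both environments ([lireʃi], [lireʃo]), so there is no rule changing /ʃ/ to [s] before the DEF suffix.
Therefore /s/ is basic and [ʃ] is derived by palatalization before a front vowel (/s/ becomes palato-alveolar [ʃ] before a front vowel).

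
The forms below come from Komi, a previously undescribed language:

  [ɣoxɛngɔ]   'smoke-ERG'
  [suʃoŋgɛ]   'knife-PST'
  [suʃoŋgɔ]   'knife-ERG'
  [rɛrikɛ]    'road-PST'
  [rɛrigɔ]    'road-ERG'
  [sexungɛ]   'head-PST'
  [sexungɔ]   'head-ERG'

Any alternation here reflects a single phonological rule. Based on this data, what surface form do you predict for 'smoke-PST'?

The PST morpheme has two allomorphs, [-gɛ] and [-kɛ].
The ERG suffix, which begins with [g], is invariant after every stem; so [g] is not altered by any rule here.
The PST suffix is therefore /-kɛ/ underlyingly, with post-nasal voicing: voiceless stops become voiced after a nasal.
After 'smoke', which ends in a nasal, the suffix surfaces as [-gɛ], giving [ɣoxɛngɛ].

[ɣoxɛngɛ]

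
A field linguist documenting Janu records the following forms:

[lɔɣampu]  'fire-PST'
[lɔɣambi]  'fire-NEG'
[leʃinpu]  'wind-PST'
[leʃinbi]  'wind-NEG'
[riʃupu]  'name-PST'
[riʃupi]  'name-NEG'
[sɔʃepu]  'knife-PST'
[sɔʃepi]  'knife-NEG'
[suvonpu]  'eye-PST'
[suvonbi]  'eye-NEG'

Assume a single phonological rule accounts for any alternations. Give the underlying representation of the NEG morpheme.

/-bi/

The NEG morpheme has two allomorphs, [-bi] and [-pi].
The PST suffix, which begins with [p], is invariant after every stem; so [p] is not altered by any rule here.
The NEG suffix is therefore /-bi/ underlyingly, with post-vocalic devoicing: voiced stops become voiceless after a vowel.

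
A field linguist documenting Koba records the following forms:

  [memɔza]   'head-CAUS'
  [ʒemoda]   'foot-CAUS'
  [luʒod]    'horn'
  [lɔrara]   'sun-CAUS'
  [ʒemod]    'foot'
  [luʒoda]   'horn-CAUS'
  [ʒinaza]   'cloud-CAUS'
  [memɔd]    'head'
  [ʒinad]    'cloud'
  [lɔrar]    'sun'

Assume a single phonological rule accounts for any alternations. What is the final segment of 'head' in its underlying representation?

The stem for 'head' ends in [d] in [memɔd] but [z] in [memɔza].
If /d/ were underlying and a rule turned it into [z] before the CAUS suffix, 'horn' would also alternate; but it has [d] in both [luʒod] and [luʒoda].
The underlying segment must be /z/; voiced fricatives become stops word-finally, yielding [d] there.

/z/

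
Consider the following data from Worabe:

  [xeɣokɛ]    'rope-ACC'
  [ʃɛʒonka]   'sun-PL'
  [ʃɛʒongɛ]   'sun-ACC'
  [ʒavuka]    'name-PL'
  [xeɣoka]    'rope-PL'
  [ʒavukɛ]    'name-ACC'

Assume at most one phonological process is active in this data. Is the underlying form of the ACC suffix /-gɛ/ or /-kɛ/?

/-gɛ/

The ACC morpheme has two allomorphs, [-gɛ] and [-kɛ].
By contrast the PL suffix keeps its initial [k] throughout — that segment must be underlying.
So the underlying form is /-gɛ/, and voiced stops become voiceless after a vowel.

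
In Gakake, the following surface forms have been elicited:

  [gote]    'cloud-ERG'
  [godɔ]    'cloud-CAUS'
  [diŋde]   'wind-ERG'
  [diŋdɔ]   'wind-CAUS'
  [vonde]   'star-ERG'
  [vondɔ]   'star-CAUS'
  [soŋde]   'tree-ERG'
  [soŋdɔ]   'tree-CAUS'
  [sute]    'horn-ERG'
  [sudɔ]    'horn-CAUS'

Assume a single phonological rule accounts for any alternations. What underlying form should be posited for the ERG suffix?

/-te/

The ERG morpheme has two allomorphs, [-de] and [-te].
The CAUS suffix, which begins with [d], is invariant after every stem; so [d] is not altered by any rule here.
So the underlying form is /-te/, and voiceless stops become voiced after a nasal.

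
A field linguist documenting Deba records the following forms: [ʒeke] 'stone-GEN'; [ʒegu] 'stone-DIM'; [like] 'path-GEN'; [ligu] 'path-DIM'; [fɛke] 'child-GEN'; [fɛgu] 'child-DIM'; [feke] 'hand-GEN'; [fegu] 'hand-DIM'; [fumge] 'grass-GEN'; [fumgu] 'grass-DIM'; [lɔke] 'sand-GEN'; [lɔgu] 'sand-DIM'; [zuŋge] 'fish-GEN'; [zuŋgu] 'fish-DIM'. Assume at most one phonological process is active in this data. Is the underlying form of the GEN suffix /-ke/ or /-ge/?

/-ke/

The GEN suffix surfaces as [-ge] and [-ke], depending on the final segment of the stem.
By contrast the DIM suffix keeps its initial [g] throughout — that segment must be underlying.
So the underlying form is /-ke/, and voiceless stops become voiced after a nasal.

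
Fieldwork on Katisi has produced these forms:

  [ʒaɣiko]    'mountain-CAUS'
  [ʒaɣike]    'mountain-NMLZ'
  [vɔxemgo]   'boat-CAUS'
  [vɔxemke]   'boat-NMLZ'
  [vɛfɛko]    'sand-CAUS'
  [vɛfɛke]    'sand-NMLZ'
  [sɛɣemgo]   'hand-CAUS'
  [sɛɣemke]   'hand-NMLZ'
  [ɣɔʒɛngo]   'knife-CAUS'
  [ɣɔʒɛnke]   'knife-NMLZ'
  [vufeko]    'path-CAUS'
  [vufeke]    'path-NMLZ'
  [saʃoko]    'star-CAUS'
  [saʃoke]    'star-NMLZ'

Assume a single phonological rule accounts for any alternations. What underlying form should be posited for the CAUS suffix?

The CAUS morpheme has two allomorphs, [-go] and [-ko].
The NMLZ suffix, which begins with [k], is invariant after every stem; so [k] is not altered by any rule here.
The CAUS suffix is therefore /-go/ underlyingly, with post-vocalic devoicing: voiced stops become voiceless after a vowel.

/-go/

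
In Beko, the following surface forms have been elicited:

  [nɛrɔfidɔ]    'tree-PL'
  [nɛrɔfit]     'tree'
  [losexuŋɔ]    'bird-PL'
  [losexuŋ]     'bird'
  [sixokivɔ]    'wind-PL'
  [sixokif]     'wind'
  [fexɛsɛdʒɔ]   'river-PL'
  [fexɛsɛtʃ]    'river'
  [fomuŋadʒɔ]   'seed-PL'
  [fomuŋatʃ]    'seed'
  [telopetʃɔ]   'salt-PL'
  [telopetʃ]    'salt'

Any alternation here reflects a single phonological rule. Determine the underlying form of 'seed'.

/fomuŋadʒ/

In [fomuŋadʒɔ] and [fomuŋatʃ] the final segment of 'seed' alternates: [dʒ] ~ [tʃ].
The stem 'salt' ([telopetʃɔ], [telopetʃ]) shows [tʃ] unchanged in both environments, so [tʃ] cannot be basic with [dʒ] derived before the PL suffix.
The underlying segment must be /dʒ/; voiced obstruents become voiceless word-finally, yielding [tʃ] there.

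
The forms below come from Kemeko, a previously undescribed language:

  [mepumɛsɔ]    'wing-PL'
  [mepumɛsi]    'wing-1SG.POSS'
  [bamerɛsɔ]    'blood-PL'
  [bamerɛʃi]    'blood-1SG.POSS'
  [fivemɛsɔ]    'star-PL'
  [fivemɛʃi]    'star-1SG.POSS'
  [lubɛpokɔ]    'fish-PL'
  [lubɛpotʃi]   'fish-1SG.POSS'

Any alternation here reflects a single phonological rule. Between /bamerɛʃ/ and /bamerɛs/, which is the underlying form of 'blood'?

/bamerɛʃ/

In [bamerɛsɔ] and [bamerɛʃi] the final segment of 'blood' alternates: [s] ~ [ʃ].
If /s/ were underlying and a rule turned it into [ʃ] before the 1SG.POSS suffix, 'wing' would also alternate; but it has [s] in both [mepumɛsɔ] and [mepumɛsi].
Therefore /ʃ/ is basic and [s] is derived by depalatalization (palato-alveolar /tʃ/ and /ʃ/ become [k] and [s] when no front vowel follows).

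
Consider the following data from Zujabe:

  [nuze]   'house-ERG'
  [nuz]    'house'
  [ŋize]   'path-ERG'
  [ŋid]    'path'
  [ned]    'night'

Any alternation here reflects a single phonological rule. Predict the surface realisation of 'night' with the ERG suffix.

[neze]

The stem for 'path' ends in [z] in [ŋize] but [d] in [ŋid].
If /z/ were underlying and a rule turned it into [d] in isolation, 'house' would also alternate; but it has [z] in both [nuze] and [nuz].
So /d/ is underlying, and a rule of intervocalic spirantization — voiced stops become fricatives between vowels — gives [z].
From [ned] the stem 'night' is /ned/; between vowels this yields [neze].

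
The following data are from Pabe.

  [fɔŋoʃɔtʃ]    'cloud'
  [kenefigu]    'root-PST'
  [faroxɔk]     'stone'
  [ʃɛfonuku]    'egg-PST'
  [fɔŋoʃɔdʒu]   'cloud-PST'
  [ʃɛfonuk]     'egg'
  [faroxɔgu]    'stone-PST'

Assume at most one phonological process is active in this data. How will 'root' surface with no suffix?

[kenefik]

'stone' shows [g] ~ [k] at the end of the stem ([faroxɔgu] vs [faroxɔk]).
But 'egg' keeps [k] in both environments ([ʃɛfonuku], [ʃɛfonuk]), so there is no rule changing /k/ to [g] before the PST suffix.
The alternation reflects word-final obstruent devoicing: voiced obstruents become voiceless word-finally. /g/ is underlying.
The one attested form of 'root', [kenefigu], shows underlying /kenefig/. Applying the same rule word-finally gives [kenefik].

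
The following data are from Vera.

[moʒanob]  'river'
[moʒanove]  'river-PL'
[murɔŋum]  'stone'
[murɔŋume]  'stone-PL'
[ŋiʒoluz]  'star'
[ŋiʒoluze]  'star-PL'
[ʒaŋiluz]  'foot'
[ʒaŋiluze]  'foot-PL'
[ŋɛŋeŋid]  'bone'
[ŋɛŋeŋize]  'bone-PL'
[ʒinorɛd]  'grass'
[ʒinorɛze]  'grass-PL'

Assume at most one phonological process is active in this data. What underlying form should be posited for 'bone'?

'bone' shows [d] ~ [z] at the end of the stem ([ŋɛŋeŋid] vs [ŋɛŋeŋize]).
The stem 'foot' ([ʒaŋiluz], [ʒaŋiluze]) shows [z] unchanged in both environments, so [z] cannot be basic with [d] derived in isolation.
The alternation reflects intervocalic spirantization: voiced stops become fricatives between vowels. /d/ is underlying.

/ŋɛŋeŋid/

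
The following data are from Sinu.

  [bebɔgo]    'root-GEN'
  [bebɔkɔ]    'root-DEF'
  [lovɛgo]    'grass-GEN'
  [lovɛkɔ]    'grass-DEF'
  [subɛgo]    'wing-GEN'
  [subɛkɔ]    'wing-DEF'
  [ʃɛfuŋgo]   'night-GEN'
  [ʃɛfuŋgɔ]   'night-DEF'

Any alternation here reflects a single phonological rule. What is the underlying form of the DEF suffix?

/-kɔ/

The DEF morpheme has two allomorphs, [-gɔ] and [-kɔ].
By contrast the GEN suffix keeps its initial [g] throughout — that segment must be underlying.
The DEF suffix is therefore /-kɔ/ underlyingly, with post-nasal voicing: voiceless stops become voiced after a nasal.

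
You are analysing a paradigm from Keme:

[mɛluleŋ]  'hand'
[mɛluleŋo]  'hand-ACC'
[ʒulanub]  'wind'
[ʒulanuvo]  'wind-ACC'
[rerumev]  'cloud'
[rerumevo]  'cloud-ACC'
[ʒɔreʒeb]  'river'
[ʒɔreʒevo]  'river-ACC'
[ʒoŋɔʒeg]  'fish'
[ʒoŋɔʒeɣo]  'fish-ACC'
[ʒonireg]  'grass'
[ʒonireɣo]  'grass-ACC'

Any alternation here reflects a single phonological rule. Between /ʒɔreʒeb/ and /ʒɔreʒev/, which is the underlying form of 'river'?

/ʒɔreʒeb/

In [ʒɔreʒeb] and [ʒɔreʒevo] the final segment of 'river' alternates: [b] ~ [v].
Compare 'cloud', with invariant [v] in [rerumev] and [rerumevo]: an analysis with underlying /v/ and a rule producing [b] in isolation would wrongly predict alternation here too.
Therefore /b/ is basic and [v] is derived by intervocalic spirantization (voiced stops become fricatives between vowels).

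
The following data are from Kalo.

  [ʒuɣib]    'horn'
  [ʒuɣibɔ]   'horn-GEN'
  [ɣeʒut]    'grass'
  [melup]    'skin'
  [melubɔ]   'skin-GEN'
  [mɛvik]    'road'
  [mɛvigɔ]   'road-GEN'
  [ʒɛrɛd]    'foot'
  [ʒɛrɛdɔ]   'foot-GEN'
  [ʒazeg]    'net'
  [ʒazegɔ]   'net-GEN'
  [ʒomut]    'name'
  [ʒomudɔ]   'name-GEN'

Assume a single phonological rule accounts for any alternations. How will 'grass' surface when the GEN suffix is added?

In [ʒomut] and [ʒomudɔ] the final segment of 'name' alternates: [t] ~ [d].
Compare 'foot', with invariant [d] in [ʒɛrɛd] and [ʒɛrɛdɔ]: an analysis with underlying /d/ and a rule producing [t] in isolation would wrongly predict alternation here too.
The alternation reflects intervocalic voicing: voiceless stops become voiced between vowels. /t/ is underlying.
From [ɣeʒut] the stem 'grass' is /ɣeʒut/; between vowels this yields [ɣeʒudɔ].

[ɣeʒudɔ]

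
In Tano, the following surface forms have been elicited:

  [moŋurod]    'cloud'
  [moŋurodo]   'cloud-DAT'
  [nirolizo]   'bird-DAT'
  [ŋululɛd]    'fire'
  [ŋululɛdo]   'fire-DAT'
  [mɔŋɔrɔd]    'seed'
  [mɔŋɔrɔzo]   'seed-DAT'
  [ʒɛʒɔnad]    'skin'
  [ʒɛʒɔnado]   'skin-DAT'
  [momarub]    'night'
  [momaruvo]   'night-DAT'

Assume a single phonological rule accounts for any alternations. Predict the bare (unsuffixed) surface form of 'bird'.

[nirolid]

The root 'seed' surfaces as [mɔŋɔrɔd] and [mɔŋɔrɔzo], with a stem-final [d] ~ [z] alternation.
If /d/ were underlying and a rule turned it into [z] before the DAT suffix, 'skin' would also alternate; but it has [d] in both [ʒɛʒɔnad] and [ʒɛʒɔnado].
The underlying segment must be /z/; voiced fricatives become stops word-finally, yielding [d] there.
The one attested form of 'bird', [nirolizo], shows underlying /niroliz/. Applying the same rule word-finally gives [nirolid].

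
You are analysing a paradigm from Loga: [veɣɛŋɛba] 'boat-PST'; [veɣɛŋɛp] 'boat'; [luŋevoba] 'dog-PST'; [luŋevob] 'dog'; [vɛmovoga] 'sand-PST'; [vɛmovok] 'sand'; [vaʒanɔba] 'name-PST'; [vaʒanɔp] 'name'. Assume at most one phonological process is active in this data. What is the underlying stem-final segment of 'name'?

/p/

The stem for 'name' ends in [b] in [vaʒanɔba] but [p] in [vaʒanɔp].
If /b/ were underlying and a rule turned it into [p] in isolation, 'dog' would also alternate; but it has [b] in both [luŋevoba] and [luŋevob].
So /p/ is underlying, and a rule of intervocalic voicing — voiceless stops become voiced between vowels — gives [b].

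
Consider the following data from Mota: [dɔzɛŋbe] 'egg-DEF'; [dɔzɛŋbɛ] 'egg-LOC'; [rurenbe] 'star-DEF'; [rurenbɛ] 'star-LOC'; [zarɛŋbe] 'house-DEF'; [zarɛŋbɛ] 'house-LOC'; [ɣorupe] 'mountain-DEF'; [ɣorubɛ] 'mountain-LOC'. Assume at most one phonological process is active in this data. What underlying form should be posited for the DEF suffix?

The DEF morpheme has two allomorphs, [-be] and [-pe].
The LOC suffix, which begins with [b], is invariant after every stem; so [b] is not altered by any rule here.
So the underlying form is /-pe/, and voiceless stops become voiced after a nasal.

/-pe/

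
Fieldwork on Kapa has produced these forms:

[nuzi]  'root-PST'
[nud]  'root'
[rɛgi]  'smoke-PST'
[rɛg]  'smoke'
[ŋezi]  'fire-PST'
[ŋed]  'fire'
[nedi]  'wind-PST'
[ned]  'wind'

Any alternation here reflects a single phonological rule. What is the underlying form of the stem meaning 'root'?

The root 'root' surfaces as [nuzi] and [nud], with a stem-final [z] ~ [d] alternation.
But 'wind' keeps [d] in both environments ([nedi], [ned]), so there is no rule changing /d/ to [z] before the PST suffix.
So /z/ is underlying, and a rule of word-final hardening — voiced fricatives become stops word-finally — gives [d].
The underlying form of 'root' is therefore /nuz/.

/nuz/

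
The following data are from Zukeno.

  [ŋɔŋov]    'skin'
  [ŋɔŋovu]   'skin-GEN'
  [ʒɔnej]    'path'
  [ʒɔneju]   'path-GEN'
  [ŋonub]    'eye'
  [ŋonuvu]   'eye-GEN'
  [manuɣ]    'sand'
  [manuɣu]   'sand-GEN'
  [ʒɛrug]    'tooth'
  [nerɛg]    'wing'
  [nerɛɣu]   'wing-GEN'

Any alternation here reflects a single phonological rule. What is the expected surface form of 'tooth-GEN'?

In [nerɛg] and [nerɛɣu] the final segment of 'wing' alternates: [g] ~ [ɣ].
If /ɣ/ were underlying and a rule turned it into [g] in isolation, 'sand' would also alternate; but it has [ɣ] in both [manuɣ] and [manuɣu].
The alternation reflects intervocalic spirantization: voiced stops become fricatives between vowels. /g/ is underlying.
The one attested form of 'tooth', [ʒɛrug], shows underlying /ʒɛrug/. Applying the same rule between vowels gives [ʒɛruɣu].

[ʒɛruɣu]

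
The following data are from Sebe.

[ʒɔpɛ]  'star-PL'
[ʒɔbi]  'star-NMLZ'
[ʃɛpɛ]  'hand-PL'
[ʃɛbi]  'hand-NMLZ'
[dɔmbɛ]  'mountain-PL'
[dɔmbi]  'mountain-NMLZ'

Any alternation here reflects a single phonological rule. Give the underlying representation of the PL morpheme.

/-pɛ/

The PL morpheme has two allomorphs, [-bɛ] and [-pɛ].
By contrast the NMLZ suffix keeps its initial [b] throughout — that segment must be underlying.
The PL suffix is therefore /-pɛ/ underlyingly, with post-nasal voicing: voiceless stops become voiced after a nasal.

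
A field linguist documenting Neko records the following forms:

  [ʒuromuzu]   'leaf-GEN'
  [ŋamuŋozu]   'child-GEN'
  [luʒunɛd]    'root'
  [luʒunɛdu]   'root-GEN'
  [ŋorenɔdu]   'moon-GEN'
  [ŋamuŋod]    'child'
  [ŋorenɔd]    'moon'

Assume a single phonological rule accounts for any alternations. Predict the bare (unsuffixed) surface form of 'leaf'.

The root 'child' surfaces as [ŋamuŋozu] and [ŋamuŋod], with a stem-final [z] ~ [d] alternation.
If /d/ were underlying and a rule turned it into [z] before the GEN suffix, 'moon' would also alternate; but it has [d] in both [ŋorenɔdu] and [ŋorenɔd].
So /z/ is underlying, and a rule of word-final hardening — voiced fricatives become stops word-finally — gives [d].
From [ʒuromuzu] the stem 'leaf' is /ʒuromuz/; word-finally this yields [ʒuromud].

[ʒuromud]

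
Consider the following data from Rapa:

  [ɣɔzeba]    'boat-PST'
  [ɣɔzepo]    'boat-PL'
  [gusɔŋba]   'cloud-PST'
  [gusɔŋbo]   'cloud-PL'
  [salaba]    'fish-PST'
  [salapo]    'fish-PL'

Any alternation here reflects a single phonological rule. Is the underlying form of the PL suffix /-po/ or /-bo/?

The PL suffix surfaces as [-bo] and [-po], depending on the final segment of the stem.
By contrast the PST suffix keeps its initial [b] throughout — that segment must be underlying.
The PL suffix is therefore /-po/ underlyingly, with post-nasal voicing: voiceless stops become voiced after a nasal.

/-po/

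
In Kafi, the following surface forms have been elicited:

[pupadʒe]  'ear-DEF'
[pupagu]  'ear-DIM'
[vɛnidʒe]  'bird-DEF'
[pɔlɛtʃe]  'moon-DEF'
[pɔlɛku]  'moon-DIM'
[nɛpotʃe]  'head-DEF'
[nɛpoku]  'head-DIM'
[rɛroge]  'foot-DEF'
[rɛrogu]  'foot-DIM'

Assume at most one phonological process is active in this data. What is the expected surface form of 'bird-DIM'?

In [pupadʒe] and [pupagu] the final segment of 'ear' alternates: [dʒ] ~ [g].
But 'foot' keeps [g] in both environments ([rɛroge], [rɛrogu]), so there is no rule changing /g/ to [dʒ] before the DEF suffix.
The underlying segment must be /dʒ/; palato-alveolar /tʃ/ and /dʒ/ become [k] and [g] when no front vowel follows, yielding [g] there.
The one attested form of 'bird', [vɛnidʒe], shows underlying /vɛnidʒ/. Applying the same rule when no front vowel follows gives [vɛnigu].

[vɛnigu]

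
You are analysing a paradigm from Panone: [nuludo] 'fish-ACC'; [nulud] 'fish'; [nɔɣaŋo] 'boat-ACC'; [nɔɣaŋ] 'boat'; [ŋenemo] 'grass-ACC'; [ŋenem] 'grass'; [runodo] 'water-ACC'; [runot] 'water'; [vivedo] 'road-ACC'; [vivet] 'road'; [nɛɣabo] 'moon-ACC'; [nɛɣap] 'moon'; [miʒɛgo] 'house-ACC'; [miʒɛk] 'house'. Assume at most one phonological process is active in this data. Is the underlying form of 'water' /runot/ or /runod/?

/runot/

The stem for 'water' ends in [d] in [runodo] but [t] in [runot].
If /d/ were underlying and a rule turned it into [t] in isolation, 'fish' would also alternate; but it has [d] in both [nuludo] and [nulud].
Therefore /t/ is basic and [d] is derived by intervocalic voicing (voiceless stops become voiced between vowels).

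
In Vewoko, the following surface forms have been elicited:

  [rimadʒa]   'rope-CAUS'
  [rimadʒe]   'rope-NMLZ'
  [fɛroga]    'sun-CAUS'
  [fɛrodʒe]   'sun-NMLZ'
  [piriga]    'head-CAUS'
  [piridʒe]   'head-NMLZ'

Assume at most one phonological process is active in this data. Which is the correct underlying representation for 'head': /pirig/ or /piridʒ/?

In [piriga] and [piridʒe] the final segment of 'head' alternates: [g] ~ [dʒ].
The stem 'rope' ([rimadʒa], [rimadʒe]) shows [dʒ] unchanged in both environments, so [dʒ] cannot be basic with [g] derived before the CAUS suffix.
So /g/ is underlying, and a rule of palatalization before a front vowel — /g/ becomes palato-alveolar [dʒ] before a front vowel — gives [dʒ].

/pirig/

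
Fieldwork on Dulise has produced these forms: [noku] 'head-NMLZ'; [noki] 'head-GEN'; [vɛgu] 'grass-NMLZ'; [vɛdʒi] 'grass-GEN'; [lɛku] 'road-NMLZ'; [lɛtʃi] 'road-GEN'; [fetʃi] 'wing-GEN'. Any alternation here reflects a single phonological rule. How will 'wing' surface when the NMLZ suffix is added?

The stem for 'road' ends in [k] in [lɛku] but [tʃ] in [lɛtʃi].
But 'head' keeps [k] in both environments ([noku], [noki]), so there is no rule changing /k/ to [tʃ] before the GEN suffix.
Therefore /tʃ/ is basic and [k] is derived by depalatalization (palato-alveolar /tʃ/ and /dʒ/ become [k] and [g] when no front vowel follows).
From [fetʃi] the stem 'wing' is /fetʃ/; when no front vowel follows this yields [feku].

[feku]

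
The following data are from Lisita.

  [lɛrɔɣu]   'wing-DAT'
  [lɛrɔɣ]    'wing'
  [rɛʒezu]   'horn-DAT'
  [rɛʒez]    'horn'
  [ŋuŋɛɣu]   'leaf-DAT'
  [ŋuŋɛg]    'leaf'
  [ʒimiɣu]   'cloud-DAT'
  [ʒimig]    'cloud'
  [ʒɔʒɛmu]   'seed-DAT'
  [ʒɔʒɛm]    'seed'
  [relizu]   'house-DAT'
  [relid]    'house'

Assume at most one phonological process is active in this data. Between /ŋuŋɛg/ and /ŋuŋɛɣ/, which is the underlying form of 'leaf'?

/ŋuŋɛg/

'leaf' shows [ɣ] ~ [g] at the end of the stem ([ŋuŋɛɣu] vs [ŋuŋɛg]).
If /ɣ/ were underlying and a rule turned it into [g] in isolation, 'wing' would also alternate; but it has [ɣ] in both [lɛrɔɣu] and [lɛrɔɣ].
The alternation reflects intervocalic spirantization: voiced stops become fricatives between vowels. /g/ is underlying.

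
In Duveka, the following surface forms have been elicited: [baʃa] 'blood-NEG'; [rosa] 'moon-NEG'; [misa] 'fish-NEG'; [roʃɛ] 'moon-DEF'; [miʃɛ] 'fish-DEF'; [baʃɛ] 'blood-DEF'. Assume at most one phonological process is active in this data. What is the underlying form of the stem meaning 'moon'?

/ros/

The root 'moon' surfaces as [rosa] and [roʃɛ], with a stem-final [s] ~ [ʃ] alternation.
But 'blood' keeps [ʃ] in both environments ([baʃa], [baʃɛ]), so there is no rule changing /ʃ/ to [s] before the NEG suffix.
So /s/ is underlying, and a rule of palatalization before a front vowel — /s/ becomes palato-alveolar [ʃ] before a front vowel — gives [ʃ].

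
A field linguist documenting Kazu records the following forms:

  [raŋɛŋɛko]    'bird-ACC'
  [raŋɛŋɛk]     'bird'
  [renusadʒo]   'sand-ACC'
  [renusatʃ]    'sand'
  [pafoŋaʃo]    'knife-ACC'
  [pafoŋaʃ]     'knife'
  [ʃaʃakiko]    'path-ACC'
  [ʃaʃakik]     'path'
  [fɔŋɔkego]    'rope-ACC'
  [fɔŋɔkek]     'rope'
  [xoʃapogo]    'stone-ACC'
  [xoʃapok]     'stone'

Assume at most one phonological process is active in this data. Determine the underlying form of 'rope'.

The root 'rope' surfaces as [fɔŋɔkego] and [fɔŋɔkek], with a stem-final [g] ~ [k] alternation.
But 'path' keeps [k] in both environments ([ʃaʃakiko], [ʃaʃakik]), so there is no rule changing /k/ to [g] before the ACC suffix.
So /g/ is underlying, and a rule of word-final obstruent devoicing — voiced obstruents become voiceless word-finally — gives [k].
The underlying form of 'rope' is therefore /fɔŋɔkeg/.

/fɔŋɔkeg/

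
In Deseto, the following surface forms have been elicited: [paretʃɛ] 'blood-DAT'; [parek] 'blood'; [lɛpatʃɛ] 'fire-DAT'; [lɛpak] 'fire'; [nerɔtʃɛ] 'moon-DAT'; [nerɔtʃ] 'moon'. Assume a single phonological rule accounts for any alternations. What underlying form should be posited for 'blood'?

/parek/

The root 'blood' surfaces as [paretʃɛ] and [parek], with a stem-final [tʃ] ~ [k] alternation.
If /tʃ/ were underlying and a rule turned it into [k] in isolation, 'moon' would also alternate; but it has [tʃ] in both [nerɔtʃɛ] and [nerɔtʃ].
Therefore /k/ is basic and [tʃ] is derived by palatalization before a front vowel (/k/ becomes palato-alveolar [tʃ] before a front vowel).
Hence 'blood' is /parek/ underlyingly.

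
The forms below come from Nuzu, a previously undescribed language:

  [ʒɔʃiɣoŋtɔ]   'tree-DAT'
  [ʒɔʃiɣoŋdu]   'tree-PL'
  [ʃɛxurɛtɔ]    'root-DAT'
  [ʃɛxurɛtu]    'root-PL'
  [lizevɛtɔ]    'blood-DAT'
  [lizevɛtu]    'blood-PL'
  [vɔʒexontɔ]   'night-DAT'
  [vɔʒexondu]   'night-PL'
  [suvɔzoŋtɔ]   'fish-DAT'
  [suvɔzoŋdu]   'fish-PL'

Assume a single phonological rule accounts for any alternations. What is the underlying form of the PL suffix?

The PL morpheme has two allomorphs, [-du] and [-tu].
The DAT suffix, which begins with [t], is invariant after every stem; so [t] is not altered by any rule here.
The PL suffix is therefore /-du/ underlyingly, with post-vocalic devoicing: voiced stops become voiceless after a vowel.

/-du/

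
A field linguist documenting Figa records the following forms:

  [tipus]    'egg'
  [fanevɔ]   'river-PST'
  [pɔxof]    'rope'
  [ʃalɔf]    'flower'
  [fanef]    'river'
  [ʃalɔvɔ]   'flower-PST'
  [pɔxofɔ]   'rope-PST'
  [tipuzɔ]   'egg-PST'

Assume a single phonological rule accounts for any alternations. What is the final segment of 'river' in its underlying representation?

In [fanef] and [fanevɔ] the final segment of 'river' alternates: [f] ~ [v].
The stem 'rope' ([pɔxof], [pɔxofɔ]) shows [f] unchanged in both environments, so [f] cannot be basic with [v] derived before the PST suffix.
The underlying segment must be /v/; voiced obstruents become voiceless word-finally, yielding [f] there.

/v/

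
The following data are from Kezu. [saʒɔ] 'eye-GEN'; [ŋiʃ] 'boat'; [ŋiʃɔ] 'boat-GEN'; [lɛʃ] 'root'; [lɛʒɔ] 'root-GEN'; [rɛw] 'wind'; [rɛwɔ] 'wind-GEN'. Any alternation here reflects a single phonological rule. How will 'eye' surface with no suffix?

The stem for 'root' ends in [ʃ] in [lɛʃ] but [ʒ] in [lɛʒɔ].
But 'boat' keeps [ʃ] in both environments ([ŋiʃ], [ŋiʃɔ]), so there is no rule changing /ʃ/ to [ʒ] before the GEN suffix.
The underlying segment must be /ʒ/; voiced obstruents become voiceless word-finally, yielding [ʃ] there.
The one attested form of 'eye', [saʒɔ], shows underlying /saʒ/. Applying the same rule word-finally gives [saʃ].

[saʃ]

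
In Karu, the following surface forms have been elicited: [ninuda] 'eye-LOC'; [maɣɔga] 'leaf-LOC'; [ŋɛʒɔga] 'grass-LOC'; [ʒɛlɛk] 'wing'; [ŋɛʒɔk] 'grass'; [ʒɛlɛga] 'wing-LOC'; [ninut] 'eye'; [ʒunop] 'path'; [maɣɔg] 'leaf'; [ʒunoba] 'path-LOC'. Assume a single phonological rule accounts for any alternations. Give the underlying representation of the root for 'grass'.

The stem for 'grass' ends in [g] in [ŋɛʒɔga] but [k] in [ŋɛʒɔk].
Compare 'leaf', with invariant [g] in [maɣɔga] and [maɣɔg]: an analysis with underlying /g/ and a rule producing [k] in isolation would wrongly predict alternation here too.
So /k/ is underlying, and a rule of intervocalic voicing — voiceless stops become voiced between vowels — gives [g].
Hence 'grass' is /ŋɛʒɔk/ underlyingly.

/ŋɛʒɔk/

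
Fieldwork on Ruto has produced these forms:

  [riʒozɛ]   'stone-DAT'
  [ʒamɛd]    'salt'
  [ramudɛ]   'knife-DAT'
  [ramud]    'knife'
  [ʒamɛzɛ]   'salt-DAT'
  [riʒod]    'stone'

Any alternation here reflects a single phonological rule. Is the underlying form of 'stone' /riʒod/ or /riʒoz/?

The root 'stone' surfaces as [riʒod] and [riʒozɛ], with a stem-final [d] ~ [z] alternation.
If /d/ were underlying and a rule turned it into [z] before the DAT suffix, 'knife' would also alternate; but it has [d] in both [ramud] and [ramudɛ].
The underlying segment must be /z/; voiced fricatives become stops word-finally, yielding [d] there.

/riʒoz/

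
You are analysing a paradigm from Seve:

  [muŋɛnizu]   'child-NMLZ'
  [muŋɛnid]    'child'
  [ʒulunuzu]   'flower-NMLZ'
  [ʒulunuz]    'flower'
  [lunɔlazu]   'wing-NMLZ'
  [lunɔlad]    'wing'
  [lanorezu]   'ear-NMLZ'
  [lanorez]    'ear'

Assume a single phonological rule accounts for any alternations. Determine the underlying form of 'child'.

'child' shows [z] ~ [d] at the end of the stem ([muŋɛnizu] vs [muŋɛnid]).
But 'ear' keeps [z] in both environments ([lanorezu], [lanorez]), so there is no rule changing /z/ to [d] in isolation.
So /d/ is underlying, and a rule of intervocalic spirantization — voiced stops become fricatives between vowels — gives [z].
Hence 'child' is /muŋɛnid/ underlyingly.

/muŋɛnid/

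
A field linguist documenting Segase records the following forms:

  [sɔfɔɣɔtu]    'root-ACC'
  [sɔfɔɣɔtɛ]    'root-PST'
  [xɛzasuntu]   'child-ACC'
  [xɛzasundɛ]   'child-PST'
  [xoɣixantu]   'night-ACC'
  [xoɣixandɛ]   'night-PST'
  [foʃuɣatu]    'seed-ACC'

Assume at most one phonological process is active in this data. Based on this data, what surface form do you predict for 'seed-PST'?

The PST suffix surfaces as [-dɛ] and [-tɛ], depending on the final segment of the stem.
By contrast the ACC suffix keeps its initial [t] throughout — that segment must be underlying.
The PST suffix is therefore /-dɛ/ underlyingly, with post-vocalic devoicing: voiced stops become voiceless after a vowel.
After 'seed', which ends in a vowel, the suffix surfaces as [-tɛ], giving [foʃuɣatɛ].

[foʃuɣatɛ]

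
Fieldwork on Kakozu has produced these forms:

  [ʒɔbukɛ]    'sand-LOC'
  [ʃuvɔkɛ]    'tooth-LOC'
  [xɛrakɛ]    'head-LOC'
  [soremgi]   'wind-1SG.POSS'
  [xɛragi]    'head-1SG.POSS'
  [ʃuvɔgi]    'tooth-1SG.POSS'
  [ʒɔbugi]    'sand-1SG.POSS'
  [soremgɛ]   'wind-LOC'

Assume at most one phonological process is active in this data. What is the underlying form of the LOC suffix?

The LOC morpheme has two allomorphs, [-gɛ] and [-kɛ].
By contrast the 1SG.POSS suffix keeps its initial [g] throughout — that segment must be underlying.
The LOC suffix is therefore /-kɛ/ underlyingly, with post-nasal voicing: voiceless stops become voiced after a nasal.

/-kɛ/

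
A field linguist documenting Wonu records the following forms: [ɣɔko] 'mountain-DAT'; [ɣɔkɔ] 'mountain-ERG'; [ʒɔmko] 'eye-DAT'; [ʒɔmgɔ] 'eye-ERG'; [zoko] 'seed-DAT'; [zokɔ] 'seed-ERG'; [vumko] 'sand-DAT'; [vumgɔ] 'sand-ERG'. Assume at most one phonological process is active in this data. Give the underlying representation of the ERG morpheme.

The ERG suffix surfaces as [-gɔ] and [-kɔ], depending on the final segment of the stem.
By contrast the DAT suffix keeps its initial [k] throughout — that segment must be underlying.
So the underlying form is /-gɔ/, and voiced stops become voiceless after a vowel.

/-gɔ/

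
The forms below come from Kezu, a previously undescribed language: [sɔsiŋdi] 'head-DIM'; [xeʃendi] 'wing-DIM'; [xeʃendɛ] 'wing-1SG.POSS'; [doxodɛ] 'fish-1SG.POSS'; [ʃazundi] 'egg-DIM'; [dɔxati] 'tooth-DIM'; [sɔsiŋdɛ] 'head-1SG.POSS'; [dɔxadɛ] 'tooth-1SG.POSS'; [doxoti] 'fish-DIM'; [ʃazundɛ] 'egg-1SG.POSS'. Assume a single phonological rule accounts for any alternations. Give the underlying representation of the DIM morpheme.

/-ti/

The DIM morpheme has two allomorphs, [-di] and [-ti].
The 1SG.POSS suffix, which begins with [d], is invariant after every stem; so [d] is not altered by any rule here.
The DIM suffix is therefore /-ti/ underlyingly, with post-nasal voicing: voiceless stops become voiced after a nasal.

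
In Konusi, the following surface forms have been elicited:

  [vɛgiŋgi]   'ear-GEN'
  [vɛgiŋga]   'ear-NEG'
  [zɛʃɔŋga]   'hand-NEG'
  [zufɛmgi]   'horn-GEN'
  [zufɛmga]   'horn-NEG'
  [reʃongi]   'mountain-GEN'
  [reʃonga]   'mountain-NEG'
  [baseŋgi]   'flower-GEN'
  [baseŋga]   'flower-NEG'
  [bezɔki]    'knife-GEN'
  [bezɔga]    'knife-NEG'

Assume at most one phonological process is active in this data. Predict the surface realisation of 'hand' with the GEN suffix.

The GEN morpheme has two allomorphs, [-gi] and [-ki].
By contrast the NEG suffix keeps its initial [g] throughout — that segment must be underlying.
So the underlying form is /-ki/, and voiceless stops become voiced after a nasal.
After 'hand', which ends in a nasal, the suffix surfaces as [-gi], giving [zɛʃɔŋgi].

[zɛʃɔŋgi]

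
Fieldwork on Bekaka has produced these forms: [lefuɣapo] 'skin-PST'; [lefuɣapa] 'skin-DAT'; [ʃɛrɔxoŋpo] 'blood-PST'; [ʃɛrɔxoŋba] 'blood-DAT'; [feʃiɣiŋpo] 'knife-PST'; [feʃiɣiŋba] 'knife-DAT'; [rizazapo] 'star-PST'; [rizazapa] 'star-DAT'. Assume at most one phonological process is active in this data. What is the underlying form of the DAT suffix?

The DAT suffix surfaces as [-ba] and [-pa], depending on the final segment of the stem.
By contrast the PST suffix keeps its initial [p] throughout — that segment must be underlying.
The DAT suffix is therefore /-ba/ underlyingly, with post-vocalic devoicing: voiced stops become voiceless after a vowel.

/-ba/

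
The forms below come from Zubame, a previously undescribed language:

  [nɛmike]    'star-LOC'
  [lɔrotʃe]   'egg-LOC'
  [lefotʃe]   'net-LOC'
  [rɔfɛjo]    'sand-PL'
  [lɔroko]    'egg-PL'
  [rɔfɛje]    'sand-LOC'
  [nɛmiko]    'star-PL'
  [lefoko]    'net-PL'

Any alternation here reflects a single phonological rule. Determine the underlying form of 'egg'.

The stem for 'egg' ends in [tʃ] in [lɔrotʃe] but [k] in [lɔroko].
If /k/ were underlying and a rule turned it into [tʃ] before the LOC suffix, 'star' would also alternate; but it has [k] in both [nɛmike] and [nɛmiko].
The underlying segment must be /tʃ/; palato-alveolar /tʃ/ becomes [k] when no front vowel follows, yielding [k] there.

/lɔrotʃ/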